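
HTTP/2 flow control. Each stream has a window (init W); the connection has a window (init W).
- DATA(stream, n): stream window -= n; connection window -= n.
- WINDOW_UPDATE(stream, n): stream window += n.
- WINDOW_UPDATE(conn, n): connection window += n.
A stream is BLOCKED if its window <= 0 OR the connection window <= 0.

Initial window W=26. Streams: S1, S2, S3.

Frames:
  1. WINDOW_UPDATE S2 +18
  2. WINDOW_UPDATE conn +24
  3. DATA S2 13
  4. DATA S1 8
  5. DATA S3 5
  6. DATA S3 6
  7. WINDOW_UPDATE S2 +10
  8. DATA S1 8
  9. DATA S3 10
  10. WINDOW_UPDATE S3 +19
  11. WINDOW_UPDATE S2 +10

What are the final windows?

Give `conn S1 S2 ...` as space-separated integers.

Answer: 0 10 51 24

Derivation:
Op 1: conn=26 S1=26 S2=44 S3=26 blocked=[]
Op 2: conn=50 S1=26 S2=44 S3=26 blocked=[]
Op 3: conn=37 S1=26 S2=31 S3=26 blocked=[]
Op 4: conn=29 S1=18 S2=31 S3=26 blocked=[]
Op 5: conn=24 S1=18 S2=31 S3=21 blocked=[]
Op 6: conn=18 S1=18 S2=31 S3=15 blocked=[]
Op 7: conn=18 S1=18 S2=41 S3=15 blocked=[]
Op 8: conn=10 S1=10 S2=41 S3=15 blocked=[]
Op 9: conn=0 S1=10 S2=41 S3=5 blocked=[1, 2, 3]
Op 10: conn=0 S1=10 S2=41 S3=24 blocked=[1, 2, 3]
Op 11: conn=0 S1=10 S2=51 S3=24 blocked=[1, 2, 3]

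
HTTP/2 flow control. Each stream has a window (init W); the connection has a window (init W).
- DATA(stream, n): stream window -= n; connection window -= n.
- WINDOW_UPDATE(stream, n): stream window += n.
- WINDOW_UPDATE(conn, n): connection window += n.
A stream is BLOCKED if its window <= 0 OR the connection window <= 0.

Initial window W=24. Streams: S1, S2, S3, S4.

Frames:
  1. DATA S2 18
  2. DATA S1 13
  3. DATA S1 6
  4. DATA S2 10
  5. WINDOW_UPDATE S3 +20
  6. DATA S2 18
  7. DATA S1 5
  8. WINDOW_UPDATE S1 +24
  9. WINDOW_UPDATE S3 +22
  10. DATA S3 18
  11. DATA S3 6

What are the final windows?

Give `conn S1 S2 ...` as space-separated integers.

Answer: -70 24 -22 42 24

Derivation:
Op 1: conn=6 S1=24 S2=6 S3=24 S4=24 blocked=[]
Op 2: conn=-7 S1=11 S2=6 S3=24 S4=24 blocked=[1, 2, 3, 4]
Op 3: conn=-13 S1=5 S2=6 S3=24 S4=24 blocked=[1, 2, 3, 4]
Op 4: conn=-23 S1=5 S2=-4 S3=24 S4=24 blocked=[1, 2, 3, 4]
Op 5: conn=-23 S1=5 S2=-4 S3=44 S4=24 blocked=[1, 2, 3, 4]
Op 6: conn=-41 S1=5 S2=-22 S3=44 S4=24 blocked=[1, 2, 3, 4]
Op 7: conn=-46 S1=0 S2=-22 S3=44 S4=24 blocked=[1, 2, 3, 4]
Op 8: conn=-46 S1=24 S2=-22 S3=44 S4=24 blocked=[1, 2, 3, 4]
Op 9: conn=-46 S1=24 S2=-22 S3=66 S4=24 blocked=[1, 2, 3, 4]
Op 10: conn=-64 S1=24 S2=-22 S3=48 S4=24 blocked=[1, 2, 3, 4]
Op 11: conn=-70 S1=24 S2=-22 S3=42 S4=24 blocked=[1, 2, 3, 4]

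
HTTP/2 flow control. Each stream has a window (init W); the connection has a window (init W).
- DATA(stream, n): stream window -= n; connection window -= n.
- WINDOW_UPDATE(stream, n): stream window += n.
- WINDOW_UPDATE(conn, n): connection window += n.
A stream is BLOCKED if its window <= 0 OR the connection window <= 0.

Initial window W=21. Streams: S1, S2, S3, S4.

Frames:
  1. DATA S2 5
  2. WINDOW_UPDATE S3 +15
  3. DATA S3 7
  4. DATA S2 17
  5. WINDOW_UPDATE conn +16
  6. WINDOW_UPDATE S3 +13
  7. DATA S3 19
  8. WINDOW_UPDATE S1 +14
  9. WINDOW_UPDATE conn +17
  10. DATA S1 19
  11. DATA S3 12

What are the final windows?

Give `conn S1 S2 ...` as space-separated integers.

Answer: -25 16 -1 11 21

Derivation:
Op 1: conn=16 S1=21 S2=16 S3=21 S4=21 blocked=[]
Op 2: conn=16 S1=21 S2=16 S3=36 S4=21 blocked=[]
Op 3: conn=9 S1=21 S2=16 S3=29 S4=21 blocked=[]
Op 4: conn=-8 S1=21 S2=-1 S3=29 S4=21 blocked=[1, 2, 3, 4]
Op 5: conn=8 S1=21 S2=-1 S3=29 S4=21 blocked=[2]
Op 6: conn=8 S1=21 S2=-1 S3=42 S4=21 blocked=[2]
Op 7: conn=-11 S1=21 S2=-1 S3=23 S4=21 blocked=[1, 2, 3, 4]
Op 8: conn=-11 S1=35 S2=-1 S3=23 S4=21 blocked=[1, 2, 3, 4]
Op 9: conn=6 S1=35 S2=-1 S3=23 S4=21 blocked=[2]
Op 10: conn=-13 S1=16 S2=-1 S3=23 S4=21 blocked=[1, 2, 3, 4]
Op 11: conn=-25 S1=16 S2=-1 S3=11 S4=21 blocked=[1, 2, 3, 4]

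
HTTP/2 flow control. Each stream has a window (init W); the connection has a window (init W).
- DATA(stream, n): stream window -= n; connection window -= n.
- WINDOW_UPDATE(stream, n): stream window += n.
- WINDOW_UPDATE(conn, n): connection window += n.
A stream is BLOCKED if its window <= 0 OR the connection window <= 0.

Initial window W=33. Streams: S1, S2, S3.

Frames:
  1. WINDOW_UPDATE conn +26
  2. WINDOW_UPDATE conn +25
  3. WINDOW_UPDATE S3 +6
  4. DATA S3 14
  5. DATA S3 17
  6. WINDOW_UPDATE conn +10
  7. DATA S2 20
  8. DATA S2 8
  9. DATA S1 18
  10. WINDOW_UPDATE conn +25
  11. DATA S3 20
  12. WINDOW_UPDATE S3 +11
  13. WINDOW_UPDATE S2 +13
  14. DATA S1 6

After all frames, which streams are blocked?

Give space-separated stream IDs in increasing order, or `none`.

Answer: S3

Derivation:
Op 1: conn=59 S1=33 S2=33 S3=33 blocked=[]
Op 2: conn=84 S1=33 S2=33 S3=33 blocked=[]
Op 3: conn=84 S1=33 S2=33 S3=39 blocked=[]
Op 4: conn=70 S1=33 S2=33 S3=25 blocked=[]
Op 5: conn=53 S1=33 S2=33 S3=8 blocked=[]
Op 6: conn=63 S1=33 S2=33 S3=8 blocked=[]
Op 7: conn=43 S1=33 S2=13 S3=8 blocked=[]
Op 8: conn=35 S1=33 S2=5 S3=8 blocked=[]
Op 9: conn=17 S1=15 S2=5 S3=8 blocked=[]
Op 10: conn=42 S1=15 S2=5 S3=8 blocked=[]
Op 11: conn=22 S1=15 S2=5 S3=-12 blocked=[3]
Op 12: conn=22 S1=15 S2=5 S3=-1 blocked=[3]
Op 13: conn=22 S1=15 S2=18 S3=-1 blocked=[3]
Op 14: conn=16 S1=9 S2=18 S3=-1 blocked=[3]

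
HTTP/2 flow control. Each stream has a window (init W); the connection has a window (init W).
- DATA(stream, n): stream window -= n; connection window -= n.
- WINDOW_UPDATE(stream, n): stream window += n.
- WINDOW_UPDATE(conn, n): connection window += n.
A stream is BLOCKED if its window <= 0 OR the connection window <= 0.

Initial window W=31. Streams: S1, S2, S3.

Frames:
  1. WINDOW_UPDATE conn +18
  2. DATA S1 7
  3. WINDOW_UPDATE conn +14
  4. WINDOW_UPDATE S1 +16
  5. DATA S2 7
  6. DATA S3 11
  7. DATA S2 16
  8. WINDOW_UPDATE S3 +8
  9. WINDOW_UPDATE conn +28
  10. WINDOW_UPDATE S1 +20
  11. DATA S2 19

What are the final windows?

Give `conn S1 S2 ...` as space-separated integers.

Answer: 31 60 -11 28

Derivation:
Op 1: conn=49 S1=31 S2=31 S3=31 blocked=[]
Op 2: conn=42 S1=24 S2=31 S3=31 blocked=[]
Op 3: conn=56 S1=24 S2=31 S3=31 blocked=[]
Op 4: conn=56 S1=40 S2=31 S3=31 blocked=[]
Op 5: conn=49 S1=40 S2=24 S3=31 blocked=[]
Op 6: conn=38 S1=40 S2=24 S3=20 blocked=[]
Op 7: conn=22 S1=40 S2=8 S3=20 blocked=[]
Op 8: conn=22 S1=40 S2=8 S3=28 blocked=[]
Op 9: conn=50 S1=40 S2=8 S3=28 blocked=[]
Op 10: conn=50 S1=60 S2=8 S3=28 blocked=[]
Op 11: conn=31 S1=60 S2=-11 S3=28 blocked=[2]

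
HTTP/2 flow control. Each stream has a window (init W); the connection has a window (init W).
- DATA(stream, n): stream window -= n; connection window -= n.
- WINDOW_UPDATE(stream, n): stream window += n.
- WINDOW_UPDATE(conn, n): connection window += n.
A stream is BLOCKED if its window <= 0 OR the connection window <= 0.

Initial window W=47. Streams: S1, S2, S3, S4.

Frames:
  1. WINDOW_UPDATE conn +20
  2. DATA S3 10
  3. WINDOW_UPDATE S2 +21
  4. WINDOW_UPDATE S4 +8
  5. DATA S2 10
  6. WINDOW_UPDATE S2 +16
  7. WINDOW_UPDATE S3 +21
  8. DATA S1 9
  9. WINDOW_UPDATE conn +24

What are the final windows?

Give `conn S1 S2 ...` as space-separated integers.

Answer: 62 38 74 58 55

Derivation:
Op 1: conn=67 S1=47 S2=47 S3=47 S4=47 blocked=[]
Op 2: conn=57 S1=47 S2=47 S3=37 S4=47 blocked=[]
Op 3: conn=57 S1=47 S2=68 S3=37 S4=47 blocked=[]
Op 4: conn=57 S1=47 S2=68 S3=37 S4=55 blocked=[]
Op 5: conn=47 S1=47 S2=58 S3=37 S4=55 blocked=[]
Op 6: conn=47 S1=47 S2=74 S3=37 S4=55 blocked=[]
Op 7: conn=47 S1=47 S2=74 S3=58 S4=55 blocked=[]
Op 8: conn=38 S1=38 S2=74 S3=58 S4=55 blocked=[]
Op 9: conn=62 S1=38 S2=74 S3=58 S4=55 blocked=[]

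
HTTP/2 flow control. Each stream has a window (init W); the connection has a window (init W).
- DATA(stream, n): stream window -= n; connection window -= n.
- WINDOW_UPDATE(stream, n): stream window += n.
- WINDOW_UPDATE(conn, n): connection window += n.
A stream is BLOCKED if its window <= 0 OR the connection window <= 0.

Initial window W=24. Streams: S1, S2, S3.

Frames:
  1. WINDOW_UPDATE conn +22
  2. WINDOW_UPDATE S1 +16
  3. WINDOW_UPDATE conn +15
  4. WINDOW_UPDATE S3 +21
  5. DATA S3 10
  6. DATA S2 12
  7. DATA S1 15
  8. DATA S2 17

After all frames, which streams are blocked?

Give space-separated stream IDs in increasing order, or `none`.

Answer: S2

Derivation:
Op 1: conn=46 S1=24 S2=24 S3=24 blocked=[]
Op 2: conn=46 S1=40 S2=24 S3=24 blocked=[]
Op 3: conn=61 S1=40 S2=24 S3=24 blocked=[]
Op 4: conn=61 S1=40 S2=24 S3=45 blocked=[]
Op 5: conn=51 S1=40 S2=24 S3=35 blocked=[]
Op 6: conn=39 S1=40 S2=12 S3=35 blocked=[]
Op 7: conn=24 S1=25 S2=12 S3=35 blocked=[]
Op 8: conn=7 S1=25 S2=-5 S3=35 blocked=[2]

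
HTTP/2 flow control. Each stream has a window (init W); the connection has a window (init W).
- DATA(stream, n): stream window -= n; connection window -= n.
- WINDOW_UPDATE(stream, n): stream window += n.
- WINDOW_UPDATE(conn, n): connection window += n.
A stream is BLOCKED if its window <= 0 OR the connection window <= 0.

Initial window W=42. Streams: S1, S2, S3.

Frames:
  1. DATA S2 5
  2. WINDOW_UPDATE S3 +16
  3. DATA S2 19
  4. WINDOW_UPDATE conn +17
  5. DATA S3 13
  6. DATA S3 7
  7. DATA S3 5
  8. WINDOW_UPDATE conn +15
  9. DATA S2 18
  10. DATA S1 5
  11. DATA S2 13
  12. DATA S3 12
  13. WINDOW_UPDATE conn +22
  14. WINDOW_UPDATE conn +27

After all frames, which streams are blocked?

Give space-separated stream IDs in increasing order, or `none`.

Answer: S2

Derivation:
Op 1: conn=37 S1=42 S2=37 S3=42 blocked=[]
Op 2: conn=37 S1=42 S2=37 S3=58 blocked=[]
Op 3: conn=18 S1=42 S2=18 S3=58 blocked=[]
Op 4: conn=35 S1=42 S2=18 S3=58 blocked=[]
Op 5: conn=22 S1=42 S2=18 S3=45 blocked=[]
Op 6: conn=15 S1=42 S2=18 S3=38 blocked=[]
Op 7: conn=10 S1=42 S2=18 S3=33 blocked=[]
Op 8: conn=25 S1=42 S2=18 S3=33 blocked=[]
Op 9: conn=7 S1=42 S2=0 S3=33 blocked=[2]
Op 10: conn=2 S1=37 S2=0 S3=33 blocked=[2]
Op 11: conn=-11 S1=37 S2=-13 S3=33 blocked=[1, 2, 3]
Op 12: conn=-23 S1=37 S2=-13 S3=21 blocked=[1, 2, 3]
Op 13: conn=-1 S1=37 S2=-13 S3=21 blocked=[1, 2, 3]
Op 14: conn=26 S1=37 S2=-13 S3=21 blocked=[2]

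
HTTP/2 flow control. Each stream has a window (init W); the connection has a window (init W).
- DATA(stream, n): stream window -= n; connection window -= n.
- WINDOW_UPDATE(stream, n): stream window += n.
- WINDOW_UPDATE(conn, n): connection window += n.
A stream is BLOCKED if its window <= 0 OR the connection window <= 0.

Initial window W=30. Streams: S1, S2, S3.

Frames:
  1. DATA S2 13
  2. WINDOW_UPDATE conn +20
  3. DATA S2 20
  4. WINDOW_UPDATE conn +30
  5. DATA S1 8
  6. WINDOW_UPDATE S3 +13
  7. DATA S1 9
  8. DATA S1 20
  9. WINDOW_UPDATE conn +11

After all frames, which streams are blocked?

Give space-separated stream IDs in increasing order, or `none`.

Answer: S1 S2

Derivation:
Op 1: conn=17 S1=30 S2=17 S3=30 blocked=[]
Op 2: conn=37 S1=30 S2=17 S3=30 blocked=[]
Op 3: conn=17 S1=30 S2=-3 S3=30 blocked=[2]
Op 4: conn=47 S1=30 S2=-3 S3=30 blocked=[2]
Op 5: conn=39 S1=22 S2=-3 S3=30 blocked=[2]
Op 6: conn=39 S1=22 S2=-3 S3=43 blocked=[2]
Op 7: conn=30 S1=13 S2=-3 S3=43 blocked=[2]
Op 8: conn=10 S1=-7 S2=-3 S3=43 blocked=[1, 2]
Op 9: conn=21 S1=-7 S2=-3 S3=43 blocked=[1, 2]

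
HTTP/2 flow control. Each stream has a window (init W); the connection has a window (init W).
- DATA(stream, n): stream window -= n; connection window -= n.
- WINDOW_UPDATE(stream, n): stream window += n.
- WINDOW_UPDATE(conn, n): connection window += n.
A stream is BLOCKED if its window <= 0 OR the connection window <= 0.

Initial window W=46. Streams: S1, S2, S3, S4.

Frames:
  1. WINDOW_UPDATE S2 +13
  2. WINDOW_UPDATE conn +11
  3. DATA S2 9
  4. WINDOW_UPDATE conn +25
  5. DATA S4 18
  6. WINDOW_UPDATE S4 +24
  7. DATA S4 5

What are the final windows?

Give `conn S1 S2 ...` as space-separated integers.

Answer: 50 46 50 46 47

Derivation:
Op 1: conn=46 S1=46 S2=59 S3=46 S4=46 blocked=[]
Op 2: conn=57 S1=46 S2=59 S3=46 S4=46 blocked=[]
Op 3: conn=48 S1=46 S2=50 S3=46 S4=46 blocked=[]
Op 4: conn=73 S1=46 S2=50 S3=46 S4=46 blocked=[]
Op 5: conn=55 S1=46 S2=50 S3=46 S4=28 blocked=[]
Op 6: conn=55 S1=46 S2=50 S3=46 S4=52 blocked=[]
Op 7: conn=50 S1=46 S2=50 S3=46 S4=47 blocked=[]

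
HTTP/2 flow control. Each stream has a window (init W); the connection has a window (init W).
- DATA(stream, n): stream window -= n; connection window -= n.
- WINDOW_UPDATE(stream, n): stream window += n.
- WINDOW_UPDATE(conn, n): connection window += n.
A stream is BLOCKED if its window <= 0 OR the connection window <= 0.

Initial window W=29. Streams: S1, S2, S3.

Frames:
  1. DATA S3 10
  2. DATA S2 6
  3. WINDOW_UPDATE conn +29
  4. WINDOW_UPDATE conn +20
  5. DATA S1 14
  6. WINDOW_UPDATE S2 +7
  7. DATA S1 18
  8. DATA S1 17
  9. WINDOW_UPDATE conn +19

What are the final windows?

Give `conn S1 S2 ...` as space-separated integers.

Answer: 32 -20 30 19

Derivation:
Op 1: conn=19 S1=29 S2=29 S3=19 blocked=[]
Op 2: conn=13 S1=29 S2=23 S3=19 blocked=[]
Op 3: conn=42 S1=29 S2=23 S3=19 blocked=[]
Op 4: conn=62 S1=29 S2=23 S3=19 blocked=[]
Op 5: conn=48 S1=15 S2=23 S3=19 blocked=[]
Op 6: conn=48 S1=15 S2=30 S3=19 blocked=[]
Op 7: conn=30 S1=-3 S2=30 S3=19 blocked=[1]
Op 8: conn=13 S1=-20 S2=30 S3=19 blocked=[1]
Op 9: conn=32 S1=-20 S2=30 S3=19 blocked=[1]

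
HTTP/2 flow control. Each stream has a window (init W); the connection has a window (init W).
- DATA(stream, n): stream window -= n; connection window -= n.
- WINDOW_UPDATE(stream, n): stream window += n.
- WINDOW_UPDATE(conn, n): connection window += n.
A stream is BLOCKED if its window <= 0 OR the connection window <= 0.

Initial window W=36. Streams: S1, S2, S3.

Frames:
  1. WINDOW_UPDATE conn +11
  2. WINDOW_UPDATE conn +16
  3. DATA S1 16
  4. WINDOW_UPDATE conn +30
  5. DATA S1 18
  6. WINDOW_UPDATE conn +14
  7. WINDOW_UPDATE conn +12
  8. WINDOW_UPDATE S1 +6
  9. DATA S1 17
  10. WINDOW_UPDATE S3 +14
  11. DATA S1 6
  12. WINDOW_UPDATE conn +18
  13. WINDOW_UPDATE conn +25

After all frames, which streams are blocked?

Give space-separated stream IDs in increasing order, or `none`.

Op 1: conn=47 S1=36 S2=36 S3=36 blocked=[]
Op 2: conn=63 S1=36 S2=36 S3=36 blocked=[]
Op 3: conn=47 S1=20 S2=36 S3=36 blocked=[]
Op 4: conn=77 S1=20 S2=36 S3=36 blocked=[]
Op 5: conn=59 S1=2 S2=36 S3=36 blocked=[]
Op 6: conn=73 S1=2 S2=36 S3=36 blocked=[]
Op 7: conn=85 S1=2 S2=36 S3=36 blocked=[]
Op 8: conn=85 S1=8 S2=36 S3=36 blocked=[]
Op 9: conn=68 S1=-9 S2=36 S3=36 blocked=[1]
Op 10: conn=68 S1=-9 S2=36 S3=50 blocked=[1]
Op 11: conn=62 S1=-15 S2=36 S3=50 blocked=[1]
Op 12: conn=80 S1=-15 S2=36 S3=50 blocked=[1]
Op 13: conn=105 S1=-15 S2=36 S3=50 blocked=[1]

Answer: S1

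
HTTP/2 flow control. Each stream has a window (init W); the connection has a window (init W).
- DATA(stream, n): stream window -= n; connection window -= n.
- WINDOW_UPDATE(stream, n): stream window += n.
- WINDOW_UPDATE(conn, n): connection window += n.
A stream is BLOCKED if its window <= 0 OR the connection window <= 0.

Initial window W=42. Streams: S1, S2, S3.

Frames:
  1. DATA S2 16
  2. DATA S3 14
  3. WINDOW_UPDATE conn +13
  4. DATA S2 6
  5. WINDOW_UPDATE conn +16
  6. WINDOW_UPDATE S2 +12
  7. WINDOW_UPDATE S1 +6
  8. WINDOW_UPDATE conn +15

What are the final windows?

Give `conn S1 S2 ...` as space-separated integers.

Answer: 50 48 32 28

Derivation:
Op 1: conn=26 S1=42 S2=26 S3=42 blocked=[]
Op 2: conn=12 S1=42 S2=26 S3=28 blocked=[]
Op 3: conn=25 S1=42 S2=26 S3=28 blocked=[]
Op 4: conn=19 S1=42 S2=20 S3=28 blocked=[]
Op 5: conn=35 S1=42 S2=20 S3=28 blocked=[]
Op 6: conn=35 S1=42 S2=32 S3=28 blocked=[]
Op 7: conn=35 S1=48 S2=32 S3=28 blocked=[]
Op 8: conn=50 S1=48 S2=32 S3=28 blocked=[]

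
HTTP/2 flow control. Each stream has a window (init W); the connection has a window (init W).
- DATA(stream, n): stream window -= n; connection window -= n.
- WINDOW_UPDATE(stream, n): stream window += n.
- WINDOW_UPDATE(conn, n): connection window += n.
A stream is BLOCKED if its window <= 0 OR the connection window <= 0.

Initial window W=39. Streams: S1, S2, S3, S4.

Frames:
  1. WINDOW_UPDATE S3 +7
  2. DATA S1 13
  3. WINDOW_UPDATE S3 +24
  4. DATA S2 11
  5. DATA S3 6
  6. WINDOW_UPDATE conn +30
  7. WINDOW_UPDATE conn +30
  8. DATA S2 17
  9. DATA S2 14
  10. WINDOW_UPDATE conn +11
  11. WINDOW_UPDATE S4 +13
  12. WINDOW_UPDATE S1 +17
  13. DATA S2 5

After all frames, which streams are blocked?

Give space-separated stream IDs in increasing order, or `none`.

Answer: S2

Derivation:
Op 1: conn=39 S1=39 S2=39 S3=46 S4=39 blocked=[]
Op 2: conn=26 S1=26 S2=39 S3=46 S4=39 blocked=[]
Op 3: conn=26 S1=26 S2=39 S3=70 S4=39 blocked=[]
Op 4: conn=15 S1=26 S2=28 S3=70 S4=39 blocked=[]
Op 5: conn=9 S1=26 S2=28 S3=64 S4=39 blocked=[]
Op 6: conn=39 S1=26 S2=28 S3=64 S4=39 blocked=[]
Op 7: conn=69 S1=26 S2=28 S3=64 S4=39 blocked=[]
Op 8: conn=52 S1=26 S2=11 S3=64 S4=39 blocked=[]
Op 9: conn=38 S1=26 S2=-3 S3=64 S4=39 blocked=[2]
Op 10: conn=49 S1=26 S2=-3 S3=64 S4=39 blocked=[2]
Op 11: conn=49 S1=26 S2=-3 S3=64 S4=52 blocked=[2]
Op 12: conn=49 S1=43 S2=-3 S3=64 S4=52 blocked=[2]
Op 13: conn=44 S1=43 S2=-8 S3=64 S4=52 blocked=[2]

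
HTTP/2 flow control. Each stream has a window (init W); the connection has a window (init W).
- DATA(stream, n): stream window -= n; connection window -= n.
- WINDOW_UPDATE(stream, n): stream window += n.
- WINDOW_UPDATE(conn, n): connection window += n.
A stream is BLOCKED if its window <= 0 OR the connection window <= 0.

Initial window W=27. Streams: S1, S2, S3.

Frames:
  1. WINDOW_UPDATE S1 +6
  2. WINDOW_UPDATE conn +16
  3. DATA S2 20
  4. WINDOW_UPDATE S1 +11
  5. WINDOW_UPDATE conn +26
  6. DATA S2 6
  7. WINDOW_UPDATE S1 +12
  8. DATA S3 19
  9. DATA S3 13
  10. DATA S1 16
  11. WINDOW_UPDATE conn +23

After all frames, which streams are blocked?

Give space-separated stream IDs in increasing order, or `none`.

Op 1: conn=27 S1=33 S2=27 S3=27 blocked=[]
Op 2: conn=43 S1=33 S2=27 S3=27 blocked=[]
Op 3: conn=23 S1=33 S2=7 S3=27 blocked=[]
Op 4: conn=23 S1=44 S2=7 S3=27 blocked=[]
Op 5: conn=49 S1=44 S2=7 S3=27 blocked=[]
Op 6: conn=43 S1=44 S2=1 S3=27 blocked=[]
Op 7: conn=43 S1=56 S2=1 S3=27 blocked=[]
Op 8: conn=24 S1=56 S2=1 S3=8 blocked=[]
Op 9: conn=11 S1=56 S2=1 S3=-5 blocked=[3]
Op 10: conn=-5 S1=40 S2=1 S3=-5 blocked=[1, 2, 3]
Op 11: conn=18 S1=40 S2=1 S3=-5 blocked=[3]

Answer: S3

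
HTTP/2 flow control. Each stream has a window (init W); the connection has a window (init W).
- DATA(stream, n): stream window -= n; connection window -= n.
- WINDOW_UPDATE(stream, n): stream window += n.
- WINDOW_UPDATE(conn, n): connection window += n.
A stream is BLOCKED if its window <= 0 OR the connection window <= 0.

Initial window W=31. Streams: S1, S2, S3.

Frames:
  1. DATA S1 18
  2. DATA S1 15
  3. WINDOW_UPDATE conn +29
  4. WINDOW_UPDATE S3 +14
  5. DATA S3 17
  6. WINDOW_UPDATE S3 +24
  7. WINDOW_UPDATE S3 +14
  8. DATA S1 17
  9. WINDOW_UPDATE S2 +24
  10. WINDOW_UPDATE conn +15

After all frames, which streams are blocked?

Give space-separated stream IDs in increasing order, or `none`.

Op 1: conn=13 S1=13 S2=31 S3=31 blocked=[]
Op 2: conn=-2 S1=-2 S2=31 S3=31 blocked=[1, 2, 3]
Op 3: conn=27 S1=-2 S2=31 S3=31 blocked=[1]
Op 4: conn=27 S1=-2 S2=31 S3=45 blocked=[1]
Op 5: conn=10 S1=-2 S2=31 S3=28 blocked=[1]
Op 6: conn=10 S1=-2 S2=31 S3=52 blocked=[1]
Op 7: conn=10 S1=-2 S2=31 S3=66 blocked=[1]
Op 8: conn=-7 S1=-19 S2=31 S3=66 blocked=[1, 2, 3]
Op 9: conn=-7 S1=-19 S2=55 S3=66 blocked=[1, 2, 3]
Op 10: conn=8 S1=-19 S2=55 S3=66 blocked=[1]

Answer: S1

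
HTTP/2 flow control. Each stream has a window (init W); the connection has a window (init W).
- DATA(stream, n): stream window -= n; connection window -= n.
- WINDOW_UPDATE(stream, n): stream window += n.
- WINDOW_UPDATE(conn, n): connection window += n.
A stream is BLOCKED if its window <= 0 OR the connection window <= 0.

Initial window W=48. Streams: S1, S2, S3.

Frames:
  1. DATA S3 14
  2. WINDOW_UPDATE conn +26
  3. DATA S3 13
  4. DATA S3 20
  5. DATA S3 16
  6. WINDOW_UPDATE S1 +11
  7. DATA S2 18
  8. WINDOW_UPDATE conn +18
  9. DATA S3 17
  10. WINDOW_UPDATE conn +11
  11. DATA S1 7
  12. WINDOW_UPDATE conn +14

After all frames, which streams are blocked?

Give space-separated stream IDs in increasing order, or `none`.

Answer: S3

Derivation:
Op 1: conn=34 S1=48 S2=48 S3=34 blocked=[]
Op 2: conn=60 S1=48 S2=48 S3=34 blocked=[]
Op 3: conn=47 S1=48 S2=48 S3=21 blocked=[]
Op 4: conn=27 S1=48 S2=48 S3=1 blocked=[]
Op 5: conn=11 S1=48 S2=48 S3=-15 blocked=[3]
Op 6: conn=11 S1=59 S2=48 S3=-15 blocked=[3]
Op 7: conn=-7 S1=59 S2=30 S3=-15 blocked=[1, 2, 3]
Op 8: conn=11 S1=59 S2=30 S3=-15 blocked=[3]
Op 9: conn=-6 S1=59 S2=30 S3=-32 blocked=[1, 2, 3]
Op 10: conn=5 S1=59 S2=30 S3=-32 blocked=[3]
Op 11: conn=-2 S1=52 S2=30 S3=-32 blocked=[1, 2, 3]
Op 12: conn=12 S1=52 S2=30 S3=-32 blocked=[3]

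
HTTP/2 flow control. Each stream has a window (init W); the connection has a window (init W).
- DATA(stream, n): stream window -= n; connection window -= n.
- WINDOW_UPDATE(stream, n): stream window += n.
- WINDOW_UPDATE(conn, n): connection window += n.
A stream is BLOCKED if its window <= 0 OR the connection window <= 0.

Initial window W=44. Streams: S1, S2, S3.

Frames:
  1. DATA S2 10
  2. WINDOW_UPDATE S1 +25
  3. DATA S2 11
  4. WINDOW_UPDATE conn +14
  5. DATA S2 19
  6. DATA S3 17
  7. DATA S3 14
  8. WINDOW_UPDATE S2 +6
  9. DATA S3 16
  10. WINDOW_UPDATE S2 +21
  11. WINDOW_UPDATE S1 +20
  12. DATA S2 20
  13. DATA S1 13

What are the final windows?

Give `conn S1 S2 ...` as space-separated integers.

Op 1: conn=34 S1=44 S2=34 S3=44 blocked=[]
Op 2: conn=34 S1=69 S2=34 S3=44 blocked=[]
Op 3: conn=23 S1=69 S2=23 S3=44 blocked=[]
Op 4: conn=37 S1=69 S2=23 S3=44 blocked=[]
Op 5: conn=18 S1=69 S2=4 S3=44 blocked=[]
Op 6: conn=1 S1=69 S2=4 S3=27 blocked=[]
Op 7: conn=-13 S1=69 S2=4 S3=13 blocked=[1, 2, 3]
Op 8: conn=-13 S1=69 S2=10 S3=13 blocked=[1, 2, 3]
Op 9: conn=-29 S1=69 S2=10 S3=-3 blocked=[1, 2, 3]
Op 10: conn=-29 S1=69 S2=31 S3=-3 blocked=[1, 2, 3]
Op 11: conn=-29 S1=89 S2=31 S3=-3 blocked=[1, 2, 3]
Op 12: conn=-49 S1=89 S2=11 S3=-3 blocked=[1, 2, 3]
Op 13: conn=-62 S1=76 S2=11 S3=-3 blocked=[1, 2, 3]

Answer: -62 76 11 -3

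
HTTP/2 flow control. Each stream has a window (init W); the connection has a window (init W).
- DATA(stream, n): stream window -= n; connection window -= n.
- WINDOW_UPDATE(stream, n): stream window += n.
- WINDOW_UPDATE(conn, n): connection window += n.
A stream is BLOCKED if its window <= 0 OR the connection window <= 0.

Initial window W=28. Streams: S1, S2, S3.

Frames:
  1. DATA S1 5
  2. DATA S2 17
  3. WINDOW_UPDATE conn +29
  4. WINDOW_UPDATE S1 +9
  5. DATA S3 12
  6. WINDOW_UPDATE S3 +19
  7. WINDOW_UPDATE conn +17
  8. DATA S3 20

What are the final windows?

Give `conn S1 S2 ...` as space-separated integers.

Op 1: conn=23 S1=23 S2=28 S3=28 blocked=[]
Op 2: conn=6 S1=23 S2=11 S3=28 blocked=[]
Op 3: conn=35 S1=23 S2=11 S3=28 blocked=[]
Op 4: conn=35 S1=32 S2=11 S3=28 blocked=[]
Op 5: conn=23 S1=32 S2=11 S3=16 blocked=[]
Op 6: conn=23 S1=32 S2=11 S3=35 blocked=[]
Op 7: conn=40 S1=32 S2=11 S3=35 blocked=[]
Op 8: conn=20 S1=32 S2=11 S3=15 blocked=[]

Answer: 20 32 11 15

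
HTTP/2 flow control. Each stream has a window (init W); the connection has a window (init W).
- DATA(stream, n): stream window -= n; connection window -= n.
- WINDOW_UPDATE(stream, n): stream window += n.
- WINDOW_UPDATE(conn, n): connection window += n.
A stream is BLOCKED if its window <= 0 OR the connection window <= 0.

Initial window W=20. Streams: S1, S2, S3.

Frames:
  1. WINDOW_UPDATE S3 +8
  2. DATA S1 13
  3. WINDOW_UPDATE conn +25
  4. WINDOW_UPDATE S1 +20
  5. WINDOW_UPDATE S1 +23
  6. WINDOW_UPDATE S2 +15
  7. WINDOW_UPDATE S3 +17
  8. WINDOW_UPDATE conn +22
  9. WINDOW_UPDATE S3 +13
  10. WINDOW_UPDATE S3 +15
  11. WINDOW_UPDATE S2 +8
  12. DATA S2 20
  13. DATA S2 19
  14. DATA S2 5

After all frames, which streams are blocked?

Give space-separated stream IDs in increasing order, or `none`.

Op 1: conn=20 S1=20 S2=20 S3=28 blocked=[]
Op 2: conn=7 S1=7 S2=20 S3=28 blocked=[]
Op 3: conn=32 S1=7 S2=20 S3=28 blocked=[]
Op 4: conn=32 S1=27 S2=20 S3=28 blocked=[]
Op 5: conn=32 S1=50 S2=20 S3=28 blocked=[]
Op 6: conn=32 S1=50 S2=35 S3=28 blocked=[]
Op 7: conn=32 S1=50 S2=35 S3=45 blocked=[]
Op 8: conn=54 S1=50 S2=35 S3=45 blocked=[]
Op 9: conn=54 S1=50 S2=35 S3=58 blocked=[]
Op 10: conn=54 S1=50 S2=35 S3=73 blocked=[]
Op 11: conn=54 S1=50 S2=43 S3=73 blocked=[]
Op 12: conn=34 S1=50 S2=23 S3=73 blocked=[]
Op 13: conn=15 S1=50 S2=4 S3=73 blocked=[]
Op 14: conn=10 S1=50 S2=-1 S3=73 blocked=[2]

Answer: S2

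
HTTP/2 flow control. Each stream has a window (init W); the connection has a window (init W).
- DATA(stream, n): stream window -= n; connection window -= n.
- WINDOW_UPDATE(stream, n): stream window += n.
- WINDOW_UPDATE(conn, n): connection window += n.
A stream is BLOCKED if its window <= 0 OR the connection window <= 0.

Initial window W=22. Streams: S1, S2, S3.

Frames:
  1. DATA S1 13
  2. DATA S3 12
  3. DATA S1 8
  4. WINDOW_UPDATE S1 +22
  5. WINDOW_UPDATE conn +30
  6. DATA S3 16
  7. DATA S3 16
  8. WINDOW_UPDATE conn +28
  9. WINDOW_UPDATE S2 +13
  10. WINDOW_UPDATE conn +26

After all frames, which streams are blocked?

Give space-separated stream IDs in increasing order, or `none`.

Op 1: conn=9 S1=9 S2=22 S3=22 blocked=[]
Op 2: conn=-3 S1=9 S2=22 S3=10 blocked=[1, 2, 3]
Op 3: conn=-11 S1=1 S2=22 S3=10 blocked=[1, 2, 3]
Op 4: conn=-11 S1=23 S2=22 S3=10 blocked=[1, 2, 3]
Op 5: conn=19 S1=23 S2=22 S3=10 blocked=[]
Op 6: conn=3 S1=23 S2=22 S3=-6 blocked=[3]
Op 7: conn=-13 S1=23 S2=22 S3=-22 blocked=[1, 2, 3]
Op 8: conn=15 S1=23 S2=22 S3=-22 blocked=[3]
Op 9: conn=15 S1=23 S2=35 S3=-22 blocked=[3]
Op 10: conn=41 S1=23 S2=35 S3=-22 blocked=[3]

Answer: S3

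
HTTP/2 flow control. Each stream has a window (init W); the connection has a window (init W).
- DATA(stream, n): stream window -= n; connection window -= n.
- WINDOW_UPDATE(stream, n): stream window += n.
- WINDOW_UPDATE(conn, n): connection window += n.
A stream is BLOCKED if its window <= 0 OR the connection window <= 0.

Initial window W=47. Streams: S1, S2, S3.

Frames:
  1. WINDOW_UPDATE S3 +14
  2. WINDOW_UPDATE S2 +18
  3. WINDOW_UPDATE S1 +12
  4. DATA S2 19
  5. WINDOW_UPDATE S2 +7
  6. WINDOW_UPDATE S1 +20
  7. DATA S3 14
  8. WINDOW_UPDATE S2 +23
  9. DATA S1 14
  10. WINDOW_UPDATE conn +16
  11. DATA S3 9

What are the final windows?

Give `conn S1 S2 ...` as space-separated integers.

Answer: 7 65 76 38

Derivation:
Op 1: conn=47 S1=47 S2=47 S3=61 blocked=[]
Op 2: conn=47 S1=47 S2=65 S3=61 blocked=[]
Op 3: conn=47 S1=59 S2=65 S3=61 blocked=[]
Op 4: conn=28 S1=59 S2=46 S3=61 blocked=[]
Op 5: conn=28 S1=59 S2=53 S3=61 blocked=[]
Op 6: conn=28 S1=79 S2=53 S3=61 blocked=[]
Op 7: conn=14 S1=79 S2=53 S3=47 blocked=[]
Op 8: conn=14 S1=79 S2=76 S3=47 blocked=[]
Op 9: conn=0 S1=65 S2=76 S3=47 blocked=[1, 2, 3]
Op 10: conn=16 S1=65 S2=76 S3=47 blocked=[]
Op 11: conn=7 S1=65 S2=76 S3=38 blocked=[]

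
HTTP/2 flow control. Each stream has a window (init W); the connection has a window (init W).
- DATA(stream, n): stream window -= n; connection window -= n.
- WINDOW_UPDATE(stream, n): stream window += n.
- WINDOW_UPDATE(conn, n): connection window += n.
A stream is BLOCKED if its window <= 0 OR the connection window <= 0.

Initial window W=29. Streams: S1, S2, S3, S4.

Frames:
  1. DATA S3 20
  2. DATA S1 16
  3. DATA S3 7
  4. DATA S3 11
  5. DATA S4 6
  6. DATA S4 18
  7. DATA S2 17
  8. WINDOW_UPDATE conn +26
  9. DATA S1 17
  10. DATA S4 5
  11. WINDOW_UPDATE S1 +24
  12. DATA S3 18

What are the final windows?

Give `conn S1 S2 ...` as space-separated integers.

Op 1: conn=9 S1=29 S2=29 S3=9 S4=29 blocked=[]
Op 2: conn=-7 S1=13 S2=29 S3=9 S4=29 blocked=[1, 2, 3, 4]
Op 3: conn=-14 S1=13 S2=29 S3=2 S4=29 blocked=[1, 2, 3, 4]
Op 4: conn=-25 S1=13 S2=29 S3=-9 S4=29 blocked=[1, 2, 3, 4]
Op 5: conn=-31 S1=13 S2=29 S3=-9 S4=23 blocked=[1, 2, 3, 4]
Op 6: conn=-49 S1=13 S2=29 S3=-9 S4=5 blocked=[1, 2, 3, 4]
Op 7: conn=-66 S1=13 S2=12 S3=-9 S4=5 blocked=[1, 2, 3, 4]
Op 8: conn=-40 S1=13 S2=12 S3=-9 S4=5 blocked=[1, 2, 3, 4]
Op 9: conn=-57 S1=-4 S2=12 S3=-9 S4=5 blocked=[1, 2, 3, 4]
Op 10: conn=-62 S1=-4 S2=12 S3=-9 S4=0 blocked=[1, 2, 3, 4]
Op 11: conn=-62 S1=20 S2=12 S3=-9 S4=0 blocked=[1, 2, 3, 4]
Op 12: conn=-80 S1=20 S2=12 S3=-27 S4=0 blocked=[1, 2, 3, 4]

Answer: -80 20 12 -27 0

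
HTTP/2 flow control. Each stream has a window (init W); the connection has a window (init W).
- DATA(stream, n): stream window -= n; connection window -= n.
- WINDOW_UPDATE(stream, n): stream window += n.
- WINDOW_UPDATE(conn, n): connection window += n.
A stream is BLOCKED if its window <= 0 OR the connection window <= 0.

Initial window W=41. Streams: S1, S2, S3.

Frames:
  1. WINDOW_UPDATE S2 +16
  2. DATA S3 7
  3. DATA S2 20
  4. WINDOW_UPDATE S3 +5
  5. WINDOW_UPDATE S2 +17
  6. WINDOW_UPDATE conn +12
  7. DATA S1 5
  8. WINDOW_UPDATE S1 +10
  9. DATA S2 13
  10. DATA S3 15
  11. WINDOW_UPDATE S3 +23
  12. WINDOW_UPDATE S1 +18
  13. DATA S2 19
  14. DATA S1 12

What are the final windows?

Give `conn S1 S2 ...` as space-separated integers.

Op 1: conn=41 S1=41 S2=57 S3=41 blocked=[]
Op 2: conn=34 S1=41 S2=57 S3=34 blocked=[]
Op 3: conn=14 S1=41 S2=37 S3=34 blocked=[]
Op 4: conn=14 S1=41 S2=37 S3=39 blocked=[]
Op 5: conn=14 S1=41 S2=54 S3=39 blocked=[]
Op 6: conn=26 S1=41 S2=54 S3=39 blocked=[]
Op 7: conn=21 S1=36 S2=54 S3=39 blocked=[]
Op 8: conn=21 S1=46 S2=54 S3=39 blocked=[]
Op 9: conn=8 S1=46 S2=41 S3=39 blocked=[]
Op 10: conn=-7 S1=46 S2=41 S3=24 blocked=[1, 2, 3]
Op 11: conn=-7 S1=46 S2=41 S3=47 blocked=[1, 2, 3]
Op 12: conn=-7 S1=64 S2=41 S3=47 blocked=[1, 2, 3]
Op 13: conn=-26 S1=64 S2=22 S3=47 blocked=[1, 2, 3]
Op 14: conn=-38 S1=52 S2=22 S3=47 blocked=[1, 2, 3]

Answer: -38 52 22 47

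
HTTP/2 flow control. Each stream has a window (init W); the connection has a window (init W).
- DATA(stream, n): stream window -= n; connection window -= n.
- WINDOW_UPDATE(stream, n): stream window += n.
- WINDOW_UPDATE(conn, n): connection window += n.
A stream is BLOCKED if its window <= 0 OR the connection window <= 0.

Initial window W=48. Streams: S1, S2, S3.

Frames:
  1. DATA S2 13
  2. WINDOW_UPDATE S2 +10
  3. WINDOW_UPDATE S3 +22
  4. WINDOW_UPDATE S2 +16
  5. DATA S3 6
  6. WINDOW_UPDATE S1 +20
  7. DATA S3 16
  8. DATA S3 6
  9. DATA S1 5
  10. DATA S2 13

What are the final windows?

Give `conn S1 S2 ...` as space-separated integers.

Op 1: conn=35 S1=48 S2=35 S3=48 blocked=[]
Op 2: conn=35 S1=48 S2=45 S3=48 blocked=[]
Op 3: conn=35 S1=48 S2=45 S3=70 blocked=[]
Op 4: conn=35 S1=48 S2=61 S3=70 blocked=[]
Op 5: conn=29 S1=48 S2=61 S3=64 blocked=[]
Op 6: conn=29 S1=68 S2=61 S3=64 blocked=[]
Op 7: conn=13 S1=68 S2=61 S3=48 blocked=[]
Op 8: conn=7 S1=68 S2=61 S3=42 blocked=[]
Op 9: conn=2 S1=63 S2=61 S3=42 blocked=[]
Op 10: conn=-11 S1=63 S2=48 S3=42 blocked=[1, 2, 3]

Answer: -11 63 48 42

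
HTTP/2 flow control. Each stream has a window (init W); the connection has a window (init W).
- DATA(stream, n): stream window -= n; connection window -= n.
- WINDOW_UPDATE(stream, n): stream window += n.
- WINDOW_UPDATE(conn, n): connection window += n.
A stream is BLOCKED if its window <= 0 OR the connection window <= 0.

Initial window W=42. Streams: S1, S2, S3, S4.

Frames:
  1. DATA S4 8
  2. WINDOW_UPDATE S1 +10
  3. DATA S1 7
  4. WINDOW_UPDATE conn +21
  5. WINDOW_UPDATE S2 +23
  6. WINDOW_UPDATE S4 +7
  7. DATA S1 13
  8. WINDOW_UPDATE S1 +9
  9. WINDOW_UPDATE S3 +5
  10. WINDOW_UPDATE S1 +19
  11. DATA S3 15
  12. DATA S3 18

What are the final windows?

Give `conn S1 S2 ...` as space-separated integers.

Op 1: conn=34 S1=42 S2=42 S3=42 S4=34 blocked=[]
Op 2: conn=34 S1=52 S2=42 S3=42 S4=34 blocked=[]
Op 3: conn=27 S1=45 S2=42 S3=42 S4=34 blocked=[]
Op 4: conn=48 S1=45 S2=42 S3=42 S4=34 blocked=[]
Op 5: conn=48 S1=45 S2=65 S3=42 S4=34 blocked=[]
Op 6: conn=48 S1=45 S2=65 S3=42 S4=41 blocked=[]
Op 7: conn=35 S1=32 S2=65 S3=42 S4=41 blocked=[]
Op 8: conn=35 S1=41 S2=65 S3=42 S4=41 blocked=[]
Op 9: conn=35 S1=41 S2=65 S3=47 S4=41 blocked=[]
Op 10: conn=35 S1=60 S2=65 S3=47 S4=41 blocked=[]
Op 11: conn=20 S1=60 S2=65 S3=32 S4=41 blocked=[]
Op 12: conn=2 S1=60 S2=65 S3=14 S4=41 blocked=[]

Answer: 2 60 65 14 41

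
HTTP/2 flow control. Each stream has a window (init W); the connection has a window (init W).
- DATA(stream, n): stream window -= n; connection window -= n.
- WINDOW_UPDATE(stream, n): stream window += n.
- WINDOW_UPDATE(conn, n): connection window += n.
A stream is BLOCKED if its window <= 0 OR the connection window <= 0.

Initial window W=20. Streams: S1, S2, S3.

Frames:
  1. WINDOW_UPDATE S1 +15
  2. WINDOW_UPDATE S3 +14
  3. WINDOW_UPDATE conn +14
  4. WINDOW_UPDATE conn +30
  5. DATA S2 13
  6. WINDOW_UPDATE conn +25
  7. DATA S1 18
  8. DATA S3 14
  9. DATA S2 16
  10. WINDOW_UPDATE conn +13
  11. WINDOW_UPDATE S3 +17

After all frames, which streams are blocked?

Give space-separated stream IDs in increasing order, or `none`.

Answer: S2

Derivation:
Op 1: conn=20 S1=35 S2=20 S3=20 blocked=[]
Op 2: conn=20 S1=35 S2=20 S3=34 blocked=[]
Op 3: conn=34 S1=35 S2=20 S3=34 blocked=[]
Op 4: conn=64 S1=35 S2=20 S3=34 blocked=[]
Op 5: conn=51 S1=35 S2=7 S3=34 blocked=[]
Op 6: conn=76 S1=35 S2=7 S3=34 blocked=[]
Op 7: conn=58 S1=17 S2=7 S3=34 blocked=[]
Op 8: conn=44 S1=17 S2=7 S3=20 blocked=[]
Op 9: conn=28 S1=17 S2=-9 S3=20 blocked=[2]
Op 10: conn=41 S1=17 S2=-9 S3=20 blocked=[2]
Op 11: conn=41 S1=17 S2=-9 S3=37 blocked=[2]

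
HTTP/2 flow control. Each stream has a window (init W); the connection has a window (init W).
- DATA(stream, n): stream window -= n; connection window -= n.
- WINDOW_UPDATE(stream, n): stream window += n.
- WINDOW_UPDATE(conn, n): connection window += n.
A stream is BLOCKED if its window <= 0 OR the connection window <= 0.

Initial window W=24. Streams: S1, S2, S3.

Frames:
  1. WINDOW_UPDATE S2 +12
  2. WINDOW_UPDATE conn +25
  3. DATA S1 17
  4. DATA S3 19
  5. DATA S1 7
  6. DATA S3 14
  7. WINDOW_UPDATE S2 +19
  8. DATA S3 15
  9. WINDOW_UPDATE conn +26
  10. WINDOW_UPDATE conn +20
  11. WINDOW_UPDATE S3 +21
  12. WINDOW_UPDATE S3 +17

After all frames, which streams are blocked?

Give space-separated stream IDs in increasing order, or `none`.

Answer: S1

Derivation:
Op 1: conn=24 S1=24 S2=36 S3=24 blocked=[]
Op 2: conn=49 S1=24 S2=36 S3=24 blocked=[]
Op 3: conn=32 S1=7 S2=36 S3=24 blocked=[]
Op 4: conn=13 S1=7 S2=36 S3=5 blocked=[]
Op 5: conn=6 S1=0 S2=36 S3=5 blocked=[1]
Op 6: conn=-8 S1=0 S2=36 S3=-9 blocked=[1, 2, 3]
Op 7: conn=-8 S1=0 S2=55 S3=-9 blocked=[1, 2, 3]
Op 8: conn=-23 S1=0 S2=55 S3=-24 blocked=[1, 2, 3]
Op 9: conn=3 S1=0 S2=55 S3=-24 blocked=[1, 3]
Op 10: conn=23 S1=0 S2=55 S3=-24 blocked=[1, 3]
Op 11: conn=23 S1=0 S2=55 S3=-3 blocked=[1, 3]
Op 12: conn=23 S1=0 S2=55 S3=14 blocked=[1]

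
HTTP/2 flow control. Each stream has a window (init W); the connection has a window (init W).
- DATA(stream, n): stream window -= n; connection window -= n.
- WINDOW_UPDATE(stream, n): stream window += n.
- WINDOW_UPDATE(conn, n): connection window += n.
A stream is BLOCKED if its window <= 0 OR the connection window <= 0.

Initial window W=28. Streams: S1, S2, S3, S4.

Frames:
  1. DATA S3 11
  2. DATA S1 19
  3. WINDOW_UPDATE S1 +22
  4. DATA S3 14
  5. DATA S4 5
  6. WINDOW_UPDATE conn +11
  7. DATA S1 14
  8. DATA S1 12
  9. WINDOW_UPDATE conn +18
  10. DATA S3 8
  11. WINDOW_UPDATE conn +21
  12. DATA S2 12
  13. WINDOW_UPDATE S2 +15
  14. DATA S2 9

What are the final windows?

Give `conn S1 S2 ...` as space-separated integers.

Answer: -26 5 22 -5 23

Derivation:
Op 1: conn=17 S1=28 S2=28 S3=17 S4=28 blocked=[]
Op 2: conn=-2 S1=9 S2=28 S3=17 S4=28 blocked=[1, 2, 3, 4]
Op 3: conn=-2 S1=31 S2=28 S3=17 S4=28 blocked=[1, 2, 3, 4]
Op 4: conn=-16 S1=31 S2=28 S3=3 S4=28 blocked=[1, 2, 3, 4]
Op 5: conn=-21 S1=31 S2=28 S3=3 S4=23 blocked=[1, 2, 3, 4]
Op 6: conn=-10 S1=31 S2=28 S3=3 S4=23 blocked=[1, 2, 3, 4]
Op 7: conn=-24 S1=17 S2=28 S3=3 S4=23 blocked=[1, 2, 3, 4]
Op 8: conn=-36 S1=5 S2=28 S3=3 S4=23 blocked=[1, 2, 3, 4]
Op 9: conn=-18 S1=5 S2=28 S3=3 S4=23 blocked=[1, 2, 3, 4]
Op 10: conn=-26 S1=5 S2=28 S3=-5 S4=23 blocked=[1, 2, 3, 4]
Op 11: conn=-5 S1=5 S2=28 S3=-5 S4=23 blocked=[1, 2, 3, 4]
Op 12: conn=-17 S1=5 S2=16 S3=-5 S4=23 blocked=[1, 2, 3, 4]
Op 13: conn=-17 S1=5 S2=31 S3=-5 S4=23 blocked=[1, 2, 3, 4]
Op 14: conn=-26 S1=5 S2=22 S3=-5 S4=23 blocked=[1, 2, 3, 4]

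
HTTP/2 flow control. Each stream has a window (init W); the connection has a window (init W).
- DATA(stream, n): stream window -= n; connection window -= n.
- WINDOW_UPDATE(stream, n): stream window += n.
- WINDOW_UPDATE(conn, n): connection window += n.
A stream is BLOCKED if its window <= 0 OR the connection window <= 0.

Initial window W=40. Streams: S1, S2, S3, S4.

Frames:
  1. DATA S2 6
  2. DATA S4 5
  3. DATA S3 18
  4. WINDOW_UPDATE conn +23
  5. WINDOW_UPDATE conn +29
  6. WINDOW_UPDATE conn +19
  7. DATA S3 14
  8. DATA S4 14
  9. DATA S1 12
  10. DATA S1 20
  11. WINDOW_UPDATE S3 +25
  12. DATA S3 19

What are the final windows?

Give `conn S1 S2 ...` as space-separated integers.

Answer: 3 8 34 14 21

Derivation:
Op 1: conn=34 S1=40 S2=34 S3=40 S4=40 blocked=[]
Op 2: conn=29 S1=40 S2=34 S3=40 S4=35 blocked=[]
Op 3: conn=11 S1=40 S2=34 S3=22 S4=35 blocked=[]
Op 4: conn=34 S1=40 S2=34 S3=22 S4=35 blocked=[]
Op 5: conn=63 S1=40 S2=34 S3=22 S4=35 blocked=[]
Op 6: conn=82 S1=40 S2=34 S3=22 S4=35 blocked=[]
Op 7: conn=68 S1=40 S2=34 S3=8 S4=35 blocked=[]
Op 8: conn=54 S1=40 S2=34 S3=8 S4=21 blocked=[]
Op 9: conn=42 S1=28 S2=34 S3=8 S4=21 blocked=[]
Op 10: conn=22 S1=8 S2=34 S3=8 S4=21 blocked=[]
Op 11: conn=22 S1=8 S2=34 S3=33 S4=21 blocked=[]
Op 12: conn=3 S1=8 S2=34 S3=14 S4=21 blocked=[]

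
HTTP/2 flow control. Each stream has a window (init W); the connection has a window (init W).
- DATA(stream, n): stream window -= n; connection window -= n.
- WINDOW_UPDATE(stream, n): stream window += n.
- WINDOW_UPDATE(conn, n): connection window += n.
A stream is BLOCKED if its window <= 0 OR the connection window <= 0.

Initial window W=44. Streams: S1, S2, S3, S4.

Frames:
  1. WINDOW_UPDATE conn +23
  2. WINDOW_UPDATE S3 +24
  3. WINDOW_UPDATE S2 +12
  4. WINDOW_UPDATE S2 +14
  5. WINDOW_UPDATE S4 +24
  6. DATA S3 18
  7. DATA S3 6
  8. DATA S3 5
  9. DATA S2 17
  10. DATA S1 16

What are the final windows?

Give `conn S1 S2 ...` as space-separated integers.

Op 1: conn=67 S1=44 S2=44 S3=44 S4=44 blocked=[]
Op 2: conn=67 S1=44 S2=44 S3=68 S4=44 blocked=[]
Op 3: conn=67 S1=44 S2=56 S3=68 S4=44 blocked=[]
Op 4: conn=67 S1=44 S2=70 S3=68 S4=44 blocked=[]
Op 5: conn=67 S1=44 S2=70 S3=68 S4=68 blocked=[]
Op 6: conn=49 S1=44 S2=70 S3=50 S4=68 blocked=[]
Op 7: conn=43 S1=44 S2=70 S3=44 S4=68 blocked=[]
Op 8: conn=38 S1=44 S2=70 S3=39 S4=68 blocked=[]
Op 9: conn=21 S1=44 S2=53 S3=39 S4=68 blocked=[]
Op 10: conn=5 S1=28 S2=53 S3=39 S4=68 blocked=[]

Answer: 5 28 53 39 68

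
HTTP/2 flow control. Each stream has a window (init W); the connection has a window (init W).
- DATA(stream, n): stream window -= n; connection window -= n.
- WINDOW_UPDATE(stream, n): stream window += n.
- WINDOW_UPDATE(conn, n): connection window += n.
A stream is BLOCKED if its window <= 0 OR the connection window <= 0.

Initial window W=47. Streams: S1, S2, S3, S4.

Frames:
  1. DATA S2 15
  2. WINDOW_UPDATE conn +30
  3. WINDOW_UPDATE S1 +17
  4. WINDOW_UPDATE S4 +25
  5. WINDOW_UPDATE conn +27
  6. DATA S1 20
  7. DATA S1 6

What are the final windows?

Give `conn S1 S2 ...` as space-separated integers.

Answer: 63 38 32 47 72

Derivation:
Op 1: conn=32 S1=47 S2=32 S3=47 S4=47 blocked=[]
Op 2: conn=62 S1=47 S2=32 S3=47 S4=47 blocked=[]
Op 3: conn=62 S1=64 S2=32 S3=47 S4=47 blocked=[]
Op 4: conn=62 S1=64 S2=32 S3=47 S4=72 blocked=[]
Op 5: conn=89 S1=64 S2=32 S3=47 S4=72 blocked=[]
Op 6: conn=69 S1=44 S2=32 S3=47 S4=72 blocked=[]
Op 7: conn=63 S1=38 S2=32 S3=47 S4=72 blocked=[]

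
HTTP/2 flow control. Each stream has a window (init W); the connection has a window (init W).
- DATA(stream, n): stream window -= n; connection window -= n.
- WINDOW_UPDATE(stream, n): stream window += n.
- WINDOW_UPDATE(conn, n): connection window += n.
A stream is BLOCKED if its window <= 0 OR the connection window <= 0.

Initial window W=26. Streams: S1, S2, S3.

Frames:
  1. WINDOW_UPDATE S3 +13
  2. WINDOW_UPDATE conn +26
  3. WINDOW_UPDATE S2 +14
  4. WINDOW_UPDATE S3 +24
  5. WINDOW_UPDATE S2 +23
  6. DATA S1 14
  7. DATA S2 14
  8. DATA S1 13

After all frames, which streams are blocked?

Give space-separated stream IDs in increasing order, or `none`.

Op 1: conn=26 S1=26 S2=26 S3=39 blocked=[]
Op 2: conn=52 S1=26 S2=26 S3=39 blocked=[]
Op 3: conn=52 S1=26 S2=40 S3=39 blocked=[]
Op 4: conn=52 S1=26 S2=40 S3=63 blocked=[]
Op 5: conn=52 S1=26 S2=63 S3=63 blocked=[]
Op 6: conn=38 S1=12 S2=63 S3=63 blocked=[]
Op 7: conn=24 S1=12 S2=49 S3=63 blocked=[]
Op 8: conn=11 S1=-1 S2=49 S3=63 blocked=[1]

Answer: S1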